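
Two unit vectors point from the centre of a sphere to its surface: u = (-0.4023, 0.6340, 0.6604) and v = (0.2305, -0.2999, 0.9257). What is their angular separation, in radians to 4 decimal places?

1.2361 rad

u·v = 0.3285; |u| = 1.0000, |v| = 1.0000.
cos θ = (u·v)/(|u||v|) = 0.3285, so θ = 1.2361 rad.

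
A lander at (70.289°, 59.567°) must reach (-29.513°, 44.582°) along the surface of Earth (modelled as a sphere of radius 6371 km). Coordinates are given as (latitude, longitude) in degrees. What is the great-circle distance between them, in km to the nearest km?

11162 km

In radians: φ₁ = 1.2268, φ₂ = -0.5151, Δλ = -14.985° = -0.2615 rad.
cos c = sin φ₁ sin φ₂ + cos φ₁ cos φ₂ cos Δλ = (0.9414)(-0.4926) + (0.3373)(0.8702)(0.9660) = -0.18023,
so c = arccos(-0.18023) = 1.75201 rad.
Distance = R·c = 6371 × 1.7520 ≈ 11162 km.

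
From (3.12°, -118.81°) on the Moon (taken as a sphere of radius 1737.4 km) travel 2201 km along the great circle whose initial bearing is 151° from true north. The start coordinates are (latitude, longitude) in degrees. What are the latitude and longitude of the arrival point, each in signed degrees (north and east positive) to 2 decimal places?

-54.79°, -65.47°

Angular distance δ = d/R = 2201/1737.4 = 1.26684 rad; initial bearing θ = 2.6354 rad.
sin φ₂ = sin φ₁ cos δ + cos φ₁ sin δ cos θ = (0.0544)(0.2993) + (0.9985)(0.9542)(-0.8746) = -0.8170, so φ₂ = -54.79°.
Δλ = atan2(sin θ sin δ cos φ₁, cos δ − sin φ₁ sin φ₂) = atan2(0.4619, 0.3438) = 53.342°.
λ₂ = -118.810° + 53.342° = -65.47°.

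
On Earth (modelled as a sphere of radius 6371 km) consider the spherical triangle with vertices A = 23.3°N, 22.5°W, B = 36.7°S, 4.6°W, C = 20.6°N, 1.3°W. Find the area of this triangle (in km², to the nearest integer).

7766448 km²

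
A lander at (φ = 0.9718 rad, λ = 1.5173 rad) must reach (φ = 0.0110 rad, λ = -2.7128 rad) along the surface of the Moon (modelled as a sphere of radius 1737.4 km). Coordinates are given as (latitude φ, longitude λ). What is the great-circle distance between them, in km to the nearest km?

Let φ₁ = 0.9718 rad, φ₂ = 0.0110 rad, and Δλ = 2.0531 rad.
cos c = sin φ₁ sin φ₂ + cos φ₁ cos φ₂ cos Δλ = (0.8259)(0.0110) + (0.5638)(0.9999)(-0.4638) = -0.25240,
so c = arccos(-0.25240) = 1.82596 rad.
Distance = R·c = 1737.4 × 1.8260 ≈ 3172 km.

3172 km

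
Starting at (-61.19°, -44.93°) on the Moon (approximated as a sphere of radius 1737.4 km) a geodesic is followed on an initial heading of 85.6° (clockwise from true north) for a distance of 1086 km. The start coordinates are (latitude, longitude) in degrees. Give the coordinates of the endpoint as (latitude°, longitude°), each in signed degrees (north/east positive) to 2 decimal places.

Angular distance δ = d/R = 1086/1737.4 = 0.62507 rad; initial bearing θ = 1.4940 rad.
sin φ₂ = sin φ₁ cos δ + cos φ₁ sin δ cos θ = (-0.8762)(0.8109) + (0.4819)(0.5852)(0.0767) = -0.6889, so φ₂ = -43.54°.
Δλ = atan2(sin θ sin δ cos φ₁, cos δ − sin φ₁ sin φ₂) = atan2(0.2812, 0.2073) = 53.601°.
λ₂ = -44.930° + 53.601° = 8.67°.

-43.54°, 8.67°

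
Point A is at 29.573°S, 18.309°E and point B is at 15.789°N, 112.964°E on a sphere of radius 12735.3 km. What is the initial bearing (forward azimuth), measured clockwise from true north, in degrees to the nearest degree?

With φ₁ = -0.5161, φ₂ = 0.2756, Δλ = 1.6520 rad, the forward-azimuth formula gives
θ = atan2( sin Δλ cos φ₂ , cos φ₁ sin φ₂ − sin φ₁ cos φ₂ cos Δλ ) = atan2(0.9591, 0.1981) = 78.33°.
So the initial bearing is 78°.

78°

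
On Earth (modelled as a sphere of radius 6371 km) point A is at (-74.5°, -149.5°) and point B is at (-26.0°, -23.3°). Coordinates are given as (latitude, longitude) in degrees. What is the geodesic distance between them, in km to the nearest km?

8196 km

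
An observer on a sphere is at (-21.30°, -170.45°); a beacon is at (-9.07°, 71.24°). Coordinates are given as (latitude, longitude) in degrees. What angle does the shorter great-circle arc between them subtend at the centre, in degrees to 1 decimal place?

In radians: φ₁ = -0.3718, φ₂ = -0.1583, Δλ = -118.310° = -2.0649 rad.
cos c = sin φ₁ sin φ₂ + cos φ₁ cos φ₂ cos Δλ = (-0.3633)(-0.1576) + (0.9317)(0.9875)(-0.4742) = -0.37906,
so c = arccos(-0.37906) = 1.95958 rad.
So the angular separation is 112.3°.

112.3°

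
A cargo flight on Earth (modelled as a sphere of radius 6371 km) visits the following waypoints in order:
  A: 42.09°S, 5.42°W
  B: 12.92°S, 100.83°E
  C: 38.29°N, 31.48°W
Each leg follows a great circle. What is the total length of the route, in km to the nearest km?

24887 km

Leg A→B: central angle 1.6234 rad, distance 10342.4 km.
Leg B→C: central angle 2.2830 rad, distance 14545.0 km.
Total: 10342.4 + 14545.0 ≈ 24887 km.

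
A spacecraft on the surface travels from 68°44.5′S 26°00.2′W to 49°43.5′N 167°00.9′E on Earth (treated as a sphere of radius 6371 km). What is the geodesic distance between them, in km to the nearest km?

Let φ₁ = -1.1998 rad, φ₂ = 0.8679 rad, and Δλ = -2.9144 rad.
cos c = sin φ₁ sin φ₂ + cos φ₁ cos φ₂ cos Δλ = (-0.9320)(0.7630) + (0.3626)(0.6465)(-0.9743) = -0.93940,
so c = arccos(-0.93940) = 2.79167 rad.
Distance = R·c = 6371 × 2.7917 ≈ 17786 km.

17786 km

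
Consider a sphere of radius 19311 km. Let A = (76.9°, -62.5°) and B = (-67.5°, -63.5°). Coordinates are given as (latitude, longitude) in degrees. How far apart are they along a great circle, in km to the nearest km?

In radians: φ₁ = 1.3422, φ₂ = -1.1781, Δλ = -1.000° = -0.0175 rad.
cos c = sin φ₁ sin φ₂ + cos φ₁ cos φ₂ cos Δλ = (0.9740)(-0.9239) + (0.2267)(0.3827)(0.9998) = -0.81311,
so c = arccos(-0.81311) = 2.52028 rad.
Distance = R·c = 19311 × 2.5203 ≈ 48669 km.

48669 km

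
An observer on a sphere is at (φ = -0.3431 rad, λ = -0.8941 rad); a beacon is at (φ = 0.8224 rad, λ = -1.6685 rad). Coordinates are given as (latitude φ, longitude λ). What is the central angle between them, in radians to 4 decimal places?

1.3576 rad

In radians: φ₁ = -0.3431, φ₂ = 0.8224, Δλ = -44.370° = -0.7744 rad.
cos c = sin φ₁ sin φ₂ + cos φ₁ cos φ₂ cos Δλ = (-0.3364)(0.7328) + (0.9417)(0.6805)(0.7148) = 0.21156,
so c = arccos(0.21156) = 1.35763 rad.
So the angular separation is 1.3576 rad.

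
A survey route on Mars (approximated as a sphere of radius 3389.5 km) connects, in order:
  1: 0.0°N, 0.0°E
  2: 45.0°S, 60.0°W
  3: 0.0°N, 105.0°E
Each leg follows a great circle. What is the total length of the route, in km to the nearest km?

Leg 1→2: central angle 1.2094 rad, distance 4099.4 km.
Leg 2→3: central angle 2.3227 rad, distance 7872.7 km.
Total: 4099.4 + 7872.7 ≈ 11972 km.

11972 km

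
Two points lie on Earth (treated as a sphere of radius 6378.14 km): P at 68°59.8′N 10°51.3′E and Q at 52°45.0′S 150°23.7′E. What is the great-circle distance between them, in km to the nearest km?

17283 km

In radians: φ₁ = 1.2042, φ₂ = -0.9207, Δλ = 139.540° = 2.4354 rad.
Haversine: a = sin²(Δφ/2) + cos φ₁ cos φ₂ sin²(Δλ/2) = 0.7631 + (0.3584)(0.6053)(0.8804) = 0.95409.
Central angle c = 2·arcsin(√a) = 2.70972 rad.
Distance = R·c = 6378.14 × 2.7097 ≈ 17283 km.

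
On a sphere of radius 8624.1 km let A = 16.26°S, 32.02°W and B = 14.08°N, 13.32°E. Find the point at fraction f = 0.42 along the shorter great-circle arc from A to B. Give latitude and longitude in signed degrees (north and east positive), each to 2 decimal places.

-3.67°, -12.77°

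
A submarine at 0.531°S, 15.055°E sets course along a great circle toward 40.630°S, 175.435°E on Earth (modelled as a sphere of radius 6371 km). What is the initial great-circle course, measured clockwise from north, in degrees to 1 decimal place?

158.8°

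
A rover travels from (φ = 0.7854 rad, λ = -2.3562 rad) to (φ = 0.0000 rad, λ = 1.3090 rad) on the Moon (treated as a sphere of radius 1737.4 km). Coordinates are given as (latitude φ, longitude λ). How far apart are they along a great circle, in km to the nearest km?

3874 km

With latitudes φ₁ = 45.000°, φ₂ = 0.000° and longitude difference Δλ = -150.000°:
Haversine: a = sin²(Δφ/2) + cos φ₁ cos φ₂ sin²(Δλ/2) = 0.1464 + (0.7071)(1.0000)(0.9330) = 0.80618.
Central angle c = 2·arcsin(√a) = 2.22985 rad.
Distance = R·c = 1737.4 × 2.2298 ≈ 3874 km.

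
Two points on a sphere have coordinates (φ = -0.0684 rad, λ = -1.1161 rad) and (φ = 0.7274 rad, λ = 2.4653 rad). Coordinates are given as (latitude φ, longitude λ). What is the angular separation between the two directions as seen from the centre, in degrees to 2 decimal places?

In radians: φ₁ = -0.0684, φ₂ = 0.7274, Δλ = -154.801° = -2.7018 rad.
Haversine: a = sin²(Δφ/2) + cos φ₁ cos φ₂ sin²(Δλ/2) = 0.1501 + (0.9977)(0.7469)(0.9524) = 0.85985.
Central angle c = 2·arcsin(√a) = 2.37415 rad.
So the angular separation is 136.03°.

136.03°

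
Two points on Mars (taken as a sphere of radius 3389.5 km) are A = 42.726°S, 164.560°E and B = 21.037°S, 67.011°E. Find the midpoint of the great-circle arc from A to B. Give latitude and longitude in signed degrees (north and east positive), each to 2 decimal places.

The central angle between A and B is δ = 1.4167 rad.
With f = 0.5, the slerp weights are sin((1−f)δ)/sin δ = 0.6584 and sin(fδ)/sin δ = 0.6584.
Weighted sum of the unit vectors: (0.6584)·(-0.7081,0.1956,-0.6785) + (0.6584)·(0.3645,0.8592,-0.3590) = (-0.2262, 0.6945, -0.6830).
Converting back: φ = atan2(z, √(x²+y²)) = -43.08°, λ = atan2(y, x) = 108.04°.

-43.08°, 108.04°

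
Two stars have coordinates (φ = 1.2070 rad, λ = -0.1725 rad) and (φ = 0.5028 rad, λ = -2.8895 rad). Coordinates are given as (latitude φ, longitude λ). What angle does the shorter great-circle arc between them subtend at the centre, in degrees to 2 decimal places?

80.43°

In radians: φ₁ = 1.2070, φ₂ = 0.5028, Δλ = -155.673° = -2.7170 rad.
cos c = sin φ₁ sin φ₂ + cos φ₁ cos φ₂ cos Δλ = (0.9346)(0.4819) + (0.3558)(0.8762)(-0.9112) = 0.16624,
so c = arccos(0.16624) = 1.40378 rad.
So the angular separation is 80.43°.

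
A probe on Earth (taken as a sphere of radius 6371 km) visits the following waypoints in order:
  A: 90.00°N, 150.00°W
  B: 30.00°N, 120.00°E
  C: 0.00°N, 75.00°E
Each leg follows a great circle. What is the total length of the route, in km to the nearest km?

Leg A→B: central angle 1.0472 rad, distance 6671.7 km.
Leg B→C: central angle 0.9117 rad, distance 5808.7 km.
Total: 6671.7 + 5808.7 ≈ 12480 km.

12480 km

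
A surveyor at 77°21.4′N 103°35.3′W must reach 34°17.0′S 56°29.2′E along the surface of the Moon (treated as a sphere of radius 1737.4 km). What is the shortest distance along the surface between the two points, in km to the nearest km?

In radians: φ₁ = 1.3501, φ₂ = -0.5984, Δλ = 160.075° = 2.7938 rad.
Haversine: a = sin²(Δφ/2) + cos φ₁ cos φ₂ sin²(Δλ/2) = 0.6844 + (0.2189)(0.8263)(0.9701) = 0.85983.
Central angle c = 2·arcsin(√a) = 2.37410 rad.
Distance = R·c = 1737.4 × 2.3741 ≈ 4125 km.

4125 km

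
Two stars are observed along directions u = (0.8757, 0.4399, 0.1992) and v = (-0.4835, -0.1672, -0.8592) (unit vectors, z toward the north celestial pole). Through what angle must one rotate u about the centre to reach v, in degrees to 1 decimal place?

u·v = -0.6681; |u| = 1.0000, |v| = 1.0000.
cos θ = (u·v)/(|u||v|) = -0.6681, so θ = 131.9°.

131.9°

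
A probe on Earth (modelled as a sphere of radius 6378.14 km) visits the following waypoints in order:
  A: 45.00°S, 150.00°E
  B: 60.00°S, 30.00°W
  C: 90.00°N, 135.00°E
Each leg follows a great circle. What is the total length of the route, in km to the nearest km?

25047 km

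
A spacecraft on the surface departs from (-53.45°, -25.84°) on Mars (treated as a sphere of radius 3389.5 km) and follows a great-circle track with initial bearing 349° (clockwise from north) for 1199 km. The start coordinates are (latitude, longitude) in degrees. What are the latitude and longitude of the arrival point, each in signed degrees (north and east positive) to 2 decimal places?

-33.44°, -30.38°

Angular distance δ = d/R = 1199/3389.5 = 0.35374 rad; initial bearing θ = 6.0912 rad.
sin φ₂ = sin φ₁ cos δ + cos φ₁ sin δ cos θ = (-0.8033)(0.9381) + (0.5955)(0.3464)(0.9816) = -0.5511, so φ₂ = -33.44°.
Δλ = atan2(sin θ sin δ cos φ₁, cos δ − sin φ₁ sin φ₂) = atan2(-0.0394, 0.4954) = -4.543°.
λ₂ = -25.840° − 4.543° = -30.38°.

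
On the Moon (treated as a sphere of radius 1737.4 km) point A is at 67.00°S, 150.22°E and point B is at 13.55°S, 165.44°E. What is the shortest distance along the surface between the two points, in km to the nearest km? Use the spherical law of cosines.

1649 km

Let φ₁ = -1.1694 rad, φ₂ = -0.2365 rad, and Δλ = 0.2656 rad.
cos c = sin φ₁ sin φ₂ + cos φ₁ cos φ₂ cos Δλ = (-0.9205)(-0.2343) + (0.3907)(0.9722)(0.9649) = 0.58220,
so c = arccos(0.58220) = 0.94936 rad.
Distance = R·c = 1737.4 × 0.9494 ≈ 1649 km.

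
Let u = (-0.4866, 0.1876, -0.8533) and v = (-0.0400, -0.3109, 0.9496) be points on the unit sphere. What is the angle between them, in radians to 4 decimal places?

u·v = -0.8492; |u| = 1.0000, |v| = 1.0000.
cos θ = (u·v)/(|u||v|) = -0.8491, so θ = 2.5851 rad.

2.5851 rad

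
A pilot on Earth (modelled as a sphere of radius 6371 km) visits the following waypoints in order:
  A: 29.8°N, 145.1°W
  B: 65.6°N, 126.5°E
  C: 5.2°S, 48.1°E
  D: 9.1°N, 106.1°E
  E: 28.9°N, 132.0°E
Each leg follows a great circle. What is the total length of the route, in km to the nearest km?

Leg A→B: central angle 1.0899 rad, distance 6943.6 km.
Leg B→C: central angle 1.5706 rad, distance 10006.4 km.
Leg C→D: central angle 1.0394 rad, distance 6621.8 km.
Leg D→E: central angle 0.5471 rad, distance 3485.4 km.
Total: 6943.6 + 10006.4 + 6621.8 + 3485.4 ≈ 27057 km.

27057 km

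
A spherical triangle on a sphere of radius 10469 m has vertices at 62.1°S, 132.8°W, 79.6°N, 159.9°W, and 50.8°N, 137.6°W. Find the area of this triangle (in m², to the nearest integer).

14007250 m²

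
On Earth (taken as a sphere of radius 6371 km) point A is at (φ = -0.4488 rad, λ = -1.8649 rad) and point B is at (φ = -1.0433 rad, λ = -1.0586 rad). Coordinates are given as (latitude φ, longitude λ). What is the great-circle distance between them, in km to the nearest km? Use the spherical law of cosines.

5166 km

Let φ₁ = -0.4488 rad, φ₂ = -1.0433 rad, and Δλ = 0.8063 rad.
cos c = sin φ₁ sin φ₂ + cos φ₁ cos φ₂ cos Δλ = (-0.4339)(-0.8641) + (0.9010)(0.5034)(0.6922) = 0.68882,
so c = arccos(0.68882) = 0.81093 rad.
Distance = R·c = 6371 × 0.8109 ≈ 5166 km.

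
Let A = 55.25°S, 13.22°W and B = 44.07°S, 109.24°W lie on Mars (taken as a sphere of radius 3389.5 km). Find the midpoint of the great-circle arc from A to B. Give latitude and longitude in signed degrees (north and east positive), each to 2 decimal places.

Central angle δ = 1.0139 rad. Interpolating on the sphere with fraction f = 0.5:
P = [sin((1−f)δ)·A + sin(fδ)·B] / sin δ = 0.5719·A + 0.5719·B in Cartesian coordinates,
giving P = (0.1820, -0.4625, -0.8677), i.e. latitude -60.20°, longitude -68.53°.

-60.20°, -68.53°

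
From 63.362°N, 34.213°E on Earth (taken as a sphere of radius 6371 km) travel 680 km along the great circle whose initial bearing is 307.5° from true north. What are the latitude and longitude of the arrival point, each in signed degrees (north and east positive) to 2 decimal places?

66.61°, 21.92°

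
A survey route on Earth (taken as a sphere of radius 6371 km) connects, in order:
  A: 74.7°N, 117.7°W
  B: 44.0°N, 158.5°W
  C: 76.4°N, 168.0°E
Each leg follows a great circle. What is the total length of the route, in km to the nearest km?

Leg A→B: central angle 0.6203 rad, distance 3951.7 km.
Leg B→C: central angle 0.6159 rad, distance 3924.2 km.
Total: 3951.7 + 3924.2 ≈ 7876 km.

7876 km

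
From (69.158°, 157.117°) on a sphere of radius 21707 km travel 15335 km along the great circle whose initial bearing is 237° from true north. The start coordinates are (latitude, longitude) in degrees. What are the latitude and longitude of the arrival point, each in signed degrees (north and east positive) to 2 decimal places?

35.81°, 114.95°

Angular distance δ = d/R = 15335/21707 = 0.70645 rad; initial bearing θ = 4.1364 rad.
sin φ₂ = sin φ₁ cos δ + cos φ₁ sin δ cos θ = (0.9346)(0.7607) + (0.3558)(0.6491)(-0.5446) = 0.5851, so φ₂ = 35.81°.
Δλ = atan2(sin θ sin δ cos φ₁, cos δ − sin φ₁ sin φ₂) = atan2(-0.1937, 0.2138) = -42.169°.
λ₂ = 157.117° − 42.169° = 114.95°.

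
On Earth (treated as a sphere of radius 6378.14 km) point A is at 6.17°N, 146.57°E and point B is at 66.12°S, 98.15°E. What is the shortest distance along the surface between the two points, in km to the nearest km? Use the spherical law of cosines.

With latitudes φ₁ = 6.170°, φ₂ = -66.120° and longitude difference Δλ = -48.420°:
cos c = sin φ₁ sin φ₂ + cos φ₁ cos φ₂ cos Δλ = (0.1075)(-0.9144) + (0.9942)(0.4048)(0.6637) = 0.16883,
so c = arccos(0.16883) = 1.40115 rad.
Distance = R·c = 6378.14 × 1.4012 ≈ 8937 km.

8937 km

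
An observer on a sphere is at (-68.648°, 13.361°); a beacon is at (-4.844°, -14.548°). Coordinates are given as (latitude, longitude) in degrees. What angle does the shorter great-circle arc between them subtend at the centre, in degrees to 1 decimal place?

In radians: φ₁ = -1.1981, φ₂ = -0.0845, Δλ = -27.909° = -0.4871 rad.
Haversine: a = sin²(Δφ/2) + cos φ₁ cos φ₂ sin²(Δλ/2) = 0.2793 + (0.3641)(0.9964)(0.0582) = 0.30038.
Central angle c = 2·arcsin(√a) = 1.16010 rad.
So the angular separation is 66.5°.

66.5°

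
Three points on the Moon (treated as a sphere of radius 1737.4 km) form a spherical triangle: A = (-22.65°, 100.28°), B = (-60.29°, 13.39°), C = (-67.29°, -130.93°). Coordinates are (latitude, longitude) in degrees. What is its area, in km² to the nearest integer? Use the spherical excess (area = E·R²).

Side lengths (central angles): a = 0.8687, b = 1.4384, c = 1.2033 rad; semiperimeter s = 1.7552.
By l'Huilier's theorem, tan(E/4) = √[tan(s/2) tan((s−a)/2) tan((s−b)/2) tan((s−c)/2)], giving spherical excess E = 0.6377 rad.
Area = E·R² = 0.6377 × (1737.4)² ≈ 1924919 km².

1924919 km²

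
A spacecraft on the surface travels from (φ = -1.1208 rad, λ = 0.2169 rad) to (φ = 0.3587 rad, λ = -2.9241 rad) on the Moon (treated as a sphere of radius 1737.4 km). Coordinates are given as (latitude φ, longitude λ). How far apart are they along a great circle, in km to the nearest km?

In radians: φ₁ = -1.1208, φ₂ = 0.3587, Δλ = -179.966° = -3.1410 rad.
Haversine: a = sin²(Δφ/2) + cos φ₁ cos φ₂ sin²(Δλ/2) = 0.4544 + (0.4350)(0.9364)(1.0000) = 0.86169.
Central angle c = 2·arcsin(√a) = 2.37949 rad.
Distance = R·c = 1737.4 × 2.3795 ≈ 4134 km.

4134 km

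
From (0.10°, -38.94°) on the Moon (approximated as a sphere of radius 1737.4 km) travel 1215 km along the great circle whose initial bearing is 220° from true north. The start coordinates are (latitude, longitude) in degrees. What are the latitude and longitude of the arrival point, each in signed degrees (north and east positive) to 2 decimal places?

-29.46°, -67.31°

Angular distance δ = d/R = 1215/1737.4 = 0.69932 rad; initial bearing θ = 3.8397 rad.
sin φ₂ = sin φ₁ cos δ + cos φ₁ sin δ cos θ = (0.0017)(0.7653) + (1.0000)(0.6437)(-0.7660) = -0.4918, so φ₂ = -29.46°.
Δλ = atan2(sin θ sin δ cos φ₁, cos δ − sin φ₁ sin φ₂) = atan2(-0.4138, 0.7661) = -28.372°.
λ₂ = -38.940° − 28.372° = -67.31°.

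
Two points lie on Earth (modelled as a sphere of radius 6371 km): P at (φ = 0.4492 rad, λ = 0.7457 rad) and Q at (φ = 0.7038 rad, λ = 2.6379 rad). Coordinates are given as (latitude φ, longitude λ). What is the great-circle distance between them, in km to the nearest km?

9599 km

With latitudes φ₁ = 25.737°, φ₂ = 40.325° and longitude difference Δλ = 108.415°:
Haversine: a = sin²(Δφ/2) + cos φ₁ cos φ₂ sin²(Δλ/2) = 0.0161 + (0.9008)(0.7624)(0.6579) = 0.46797.
Central angle c = 2·arcsin(√a) = 1.50669 rad.
Distance = R·c = 6371 × 1.5067 ≈ 9599 km.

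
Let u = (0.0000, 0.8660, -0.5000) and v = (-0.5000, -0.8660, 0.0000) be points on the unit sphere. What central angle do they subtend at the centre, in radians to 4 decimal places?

2.4188 rad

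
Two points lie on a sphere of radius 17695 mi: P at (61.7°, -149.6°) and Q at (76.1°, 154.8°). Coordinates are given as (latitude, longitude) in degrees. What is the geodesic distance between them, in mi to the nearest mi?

7169 mi

With latitudes φ₁ = 61.700°, φ₂ = 76.100° and longitude difference Δλ = -55.600°:
cos c = sin φ₁ sin φ₂ + cos φ₁ cos φ₂ cos Δλ = (0.8805)(0.9707) + (0.4741)(0.2402)(0.5650) = 0.91904,
so c = arccos(0.91904) = 0.40516 rad.
Distance = R·c = 17695 × 0.4052 ≈ 7169 mi.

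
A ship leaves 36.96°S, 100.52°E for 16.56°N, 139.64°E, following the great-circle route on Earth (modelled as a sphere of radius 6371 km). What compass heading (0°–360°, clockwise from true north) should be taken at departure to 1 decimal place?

With φ₁ = -0.6451, φ₂ = 0.2890, Δλ = 0.6828 rad, the forward-azimuth formula gives
θ = atan2( sin Δλ cos φ₂ , cos φ₁ sin φ₂ − sin φ₁ cos φ₂ cos Δλ ) = atan2(0.6048, 0.6749) = 41.86°.
So the initial bearing is 41.9°.

41.9°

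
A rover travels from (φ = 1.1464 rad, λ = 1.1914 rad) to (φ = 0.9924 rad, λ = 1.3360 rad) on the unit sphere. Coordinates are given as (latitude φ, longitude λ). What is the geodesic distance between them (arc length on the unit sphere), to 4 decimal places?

Let φ₁ = 1.1464 rad, φ₂ = 0.9924 rad, and Δλ = 0.1446 rad.
cos c = sin φ₁ sin φ₂ + cos φ₁ cos φ₂ cos Δλ = (0.9113)(0.8373) + (0.4118)(0.5467)(0.9896) = 0.98582,
so c = arccos(0.98582) = 0.16863 rad.
On the unit sphere the arc length equals the central angle: 0.1686.

0.1686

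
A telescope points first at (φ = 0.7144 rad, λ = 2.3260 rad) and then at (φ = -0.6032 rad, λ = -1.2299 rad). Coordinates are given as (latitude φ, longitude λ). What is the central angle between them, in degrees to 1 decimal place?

In radians: φ₁ = 0.7144, φ₂ = -0.6032, Δλ = 156.262° = 2.7273 rad.
Haversine: a = sin²(Δφ/2) + cos φ₁ cos φ₂ sin²(Δλ/2) = 0.3748 + (0.7555)(0.8235)(0.9577) = 0.97059.
Central angle c = 2·arcsin(√a) = 2.79692 rad.
So the angular separation is 160.3°.

160.3°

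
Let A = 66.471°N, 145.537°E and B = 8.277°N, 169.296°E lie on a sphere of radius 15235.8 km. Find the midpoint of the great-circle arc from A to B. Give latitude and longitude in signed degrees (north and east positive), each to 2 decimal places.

The central angle between A and B is δ = 1.0546 rad.
With f = 0.5, the slerp weights are sin((1−f)δ)/sin δ = 0.5786 and sin(fδ)/sin δ = 0.5786.
Weighted sum of the unit vectors: (0.5786)·(-0.3291,0.2259,0.9169) + (0.5786)·(-0.9724,0.1838,0.1440) = (-0.7530, 0.2371, 0.6138).
Converting back: φ = atan2(z, √(x²+y²)) = 37.86°, λ = atan2(y, x) = 162.53°.

37.86°, 162.53°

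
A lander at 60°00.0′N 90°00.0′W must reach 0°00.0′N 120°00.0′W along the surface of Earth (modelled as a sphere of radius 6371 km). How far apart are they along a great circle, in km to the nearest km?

7154 km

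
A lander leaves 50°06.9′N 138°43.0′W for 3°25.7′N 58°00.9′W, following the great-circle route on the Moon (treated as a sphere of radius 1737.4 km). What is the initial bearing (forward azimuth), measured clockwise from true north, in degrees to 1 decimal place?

95.0°

With φ₁ = 0.8747, φ₂ = 0.0598, Δλ = 1.4085 rad, the forward-azimuth formula gives
θ = atan2( sin Δλ cos φ₂ , cos φ₁ sin φ₂ − sin φ₁ cos φ₂ cos Δλ ) = atan2(0.9851, -0.0854) = 94.96°.
So the initial bearing is 95.0°.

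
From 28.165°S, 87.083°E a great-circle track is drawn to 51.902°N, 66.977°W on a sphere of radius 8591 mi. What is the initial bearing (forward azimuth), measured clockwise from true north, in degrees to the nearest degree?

328°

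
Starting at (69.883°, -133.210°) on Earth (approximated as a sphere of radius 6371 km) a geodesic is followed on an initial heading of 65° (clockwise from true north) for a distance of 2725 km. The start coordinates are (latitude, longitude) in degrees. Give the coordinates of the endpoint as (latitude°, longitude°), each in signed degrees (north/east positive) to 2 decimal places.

Angular distance δ = d/R = 2725/6371 = 0.42772 rad; initial bearing θ = 1.1345 rad.
sin φ₂ = sin φ₁ cos δ + cos φ₁ sin δ cos θ = (0.9390)(0.9099) + (0.3439)(0.4148)(0.4226) = 0.9147, so φ₂ = 66.16°.
Δλ = atan2(sin θ sin δ cos φ₁, cos δ − sin φ₁ sin φ₂) = atan2(0.1293, 0.0510) = 68.465°.
λ₂ = -133.210° + 68.465° = -64.74°.

66.16°, -64.74°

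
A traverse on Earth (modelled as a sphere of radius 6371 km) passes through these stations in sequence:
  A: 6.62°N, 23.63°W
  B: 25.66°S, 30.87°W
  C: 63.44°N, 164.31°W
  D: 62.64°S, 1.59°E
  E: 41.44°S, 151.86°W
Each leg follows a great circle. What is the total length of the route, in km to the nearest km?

Leg A→B: central angle 0.5766 rad, distance 3673.7 km.
Leg B→C: central angle 2.2976 rad, distance 14637.8 km.
Leg C→D: central angle 3.0294 rad, distance 19300.2 km.
Leg D→E: central angle 1.2874 rad, distance 8202.1 km.
Total: 3673.7 + 14637.8 + 19300.2 + 8202.1 ≈ 45814 km.

45814 km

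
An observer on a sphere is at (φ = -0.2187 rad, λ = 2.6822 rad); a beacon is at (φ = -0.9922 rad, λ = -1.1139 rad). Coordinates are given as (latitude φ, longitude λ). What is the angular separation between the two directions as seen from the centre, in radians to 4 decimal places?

1.8151 rad

With latitudes φ₁ = -12.531°, φ₂ = -56.849° and longitude difference Δλ = 142.499°:
Haversine: a = sin²(Δφ/2) + cos φ₁ cos φ₂ sin²(Δλ/2) = 0.1423 + (0.9762)(0.5468)(0.8967) = 0.62093.
Central angle c = 2·arcsin(√a) = 1.81508 rad.
So the angular separation is 1.8151 rad.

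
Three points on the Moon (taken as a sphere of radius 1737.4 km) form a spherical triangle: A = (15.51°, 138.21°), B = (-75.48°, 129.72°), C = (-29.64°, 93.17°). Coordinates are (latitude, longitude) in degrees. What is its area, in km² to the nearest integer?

1660452 km²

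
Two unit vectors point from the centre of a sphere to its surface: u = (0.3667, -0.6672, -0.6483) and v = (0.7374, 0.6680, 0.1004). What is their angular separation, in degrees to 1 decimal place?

u·v = -0.2404; |u| = 1.0000, |v| = 1.0000.
cos θ = (u·v)/(|u||v|) = -0.2404, so θ = 103.9°.

103.9°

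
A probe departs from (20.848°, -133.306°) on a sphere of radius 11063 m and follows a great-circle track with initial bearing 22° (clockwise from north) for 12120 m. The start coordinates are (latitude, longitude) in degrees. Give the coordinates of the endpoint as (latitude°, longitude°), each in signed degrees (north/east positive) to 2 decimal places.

68.95°, -65.25°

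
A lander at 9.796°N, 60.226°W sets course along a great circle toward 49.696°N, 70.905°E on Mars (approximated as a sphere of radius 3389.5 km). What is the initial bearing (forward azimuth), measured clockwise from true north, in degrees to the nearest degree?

With φ₁ = 0.1710, φ₂ = 0.8674, Δλ = 2.2887 rad, the forward-azimuth formula gives
θ = atan2( sin Δλ cos φ₂ , cos φ₁ sin φ₂ − sin φ₁ cos φ₂ cos Δλ ) = atan2(0.4872, 0.8239) = 30.60°.
So the initial bearing is 31°.

31°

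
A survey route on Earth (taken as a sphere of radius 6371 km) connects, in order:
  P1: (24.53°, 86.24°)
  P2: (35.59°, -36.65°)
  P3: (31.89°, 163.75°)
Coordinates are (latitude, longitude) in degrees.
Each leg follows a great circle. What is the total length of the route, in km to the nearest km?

23248 km

Leg P1→P2: central angle 1.7316 rad, distance 11032.0 km.
Leg P2→P3: central angle 1.9174 rad, distance 12215.7 km.
Total: 11032.0 + 12215.7 ≈ 23248 km.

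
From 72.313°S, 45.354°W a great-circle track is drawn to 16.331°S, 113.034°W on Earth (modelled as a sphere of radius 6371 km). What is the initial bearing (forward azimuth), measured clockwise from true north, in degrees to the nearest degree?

286°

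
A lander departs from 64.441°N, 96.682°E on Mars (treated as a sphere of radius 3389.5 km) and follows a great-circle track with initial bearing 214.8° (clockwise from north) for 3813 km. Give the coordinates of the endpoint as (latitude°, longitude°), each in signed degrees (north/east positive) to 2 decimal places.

Angular distance δ = d/R = 3813/3389.5 = 1.12494 rad; initial bearing θ = 3.7490 rad.
sin φ₂ = sin φ₁ cos δ + cos φ₁ sin δ cos θ = (0.9021)(0.4312) + (0.4314)(0.9022)(-0.8211) = 0.0694, so φ₂ = 3.98°.
Δλ = atan2(sin θ sin δ cos φ₁, cos δ − sin φ₁ sin φ₂) = atan2(-0.2222, 0.3686) = -31.075°.
λ₂ = 96.682° − 31.075° = 65.61°.

3.98°, 65.61°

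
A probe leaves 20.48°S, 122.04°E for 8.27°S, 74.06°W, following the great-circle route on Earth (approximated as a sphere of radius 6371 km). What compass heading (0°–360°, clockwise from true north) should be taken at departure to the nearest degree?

Δλ = 163.900° = 2.8606 rad.
y = sin Δλ · cos φ₂ = (0.2773)(0.9896) = 0.2744
x = cos φ₁ sin φ₂ − sin φ₁ cos φ₂ cos Δλ = (0.9368)(-0.1438) − (-0.3499)(0.9896)(-0.9608) = -0.4674
θ = atan2(y, x) = 149.58°, so the bearing is 150°.

150°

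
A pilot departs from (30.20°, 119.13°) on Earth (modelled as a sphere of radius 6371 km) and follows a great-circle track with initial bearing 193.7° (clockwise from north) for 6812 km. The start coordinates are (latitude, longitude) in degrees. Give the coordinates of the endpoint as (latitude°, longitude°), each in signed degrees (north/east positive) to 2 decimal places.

Angular distance δ = d/R = 6812/6371 = 1.06922 rad; initial bearing θ = 3.3807 rad.
sin φ₂ = sin φ₁ cos δ + cos φ₁ sin δ cos θ = (0.5030)(0.4808) + (0.8643)(0.8768)(-0.9715) = -0.4944, so φ₂ = -29.63°.
Δλ = atan2(sin θ sin δ cos φ₁, cos δ − sin φ₁ sin φ₂) = atan2(-0.1795, 0.7295) = -13.822°.
λ₂ = 119.130° − 13.822° = 105.31°.

-29.63°, 105.31°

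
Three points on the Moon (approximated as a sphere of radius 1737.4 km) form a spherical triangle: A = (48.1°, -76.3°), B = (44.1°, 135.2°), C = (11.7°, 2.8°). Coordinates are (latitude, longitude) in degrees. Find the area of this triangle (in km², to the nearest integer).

4223625 km²

Side lengths (central angles): a = 1.9103, b = 1.2926, c = 1.4615 rad; semiperimeter s = 2.3322.
By l'Huilier's theorem, tan(E/4) = √[tan(s/2) tan((s−a)/2) tan((s−b)/2) tan((s−c)/2)], giving spherical excess E = 1.3992 rad.
Area = E·R² = 1.3992 × (1737.4)² ≈ 4223625 km².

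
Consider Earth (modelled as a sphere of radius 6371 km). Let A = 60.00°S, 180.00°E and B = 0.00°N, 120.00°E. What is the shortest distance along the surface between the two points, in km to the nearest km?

In radians: φ₁ = -1.0472, φ₂ = 0.0000, Δλ = -60.000° = -1.0472 rad.
Haversine: a = sin²(Δφ/2) + cos φ₁ cos φ₂ sin²(Δλ/2) = 0.2500 + (0.5000)(1.0000)(0.2500) = 0.37500.
Central angle c = 2·arcsin(√a) = 1.31812 rad.
Distance = R·c = 6371 × 1.3181 ≈ 8398 km.

8398 km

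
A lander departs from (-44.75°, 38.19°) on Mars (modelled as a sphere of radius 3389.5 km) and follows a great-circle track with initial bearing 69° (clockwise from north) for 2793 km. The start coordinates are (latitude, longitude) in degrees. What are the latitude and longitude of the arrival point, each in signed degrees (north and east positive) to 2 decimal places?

Angular distance δ = d/R = 2793/3389.5 = 0.82402 rad; initial bearing θ = 1.2043 rad.
sin φ₂ = sin φ₁ cos δ + cos φ₁ sin δ cos θ = (-0.7040)(0.6793) + (0.7102)(0.7339)(0.3584) = -0.2914, so φ₂ = -16.94°.
Δλ = atan2(sin θ sin δ cos φ₁, cos δ − sin φ₁ sin φ₂) = atan2(0.4866, 0.4741) = 45.744°.
λ₂ = 38.190° + 45.744° = 83.93°.

-16.94°, 83.93°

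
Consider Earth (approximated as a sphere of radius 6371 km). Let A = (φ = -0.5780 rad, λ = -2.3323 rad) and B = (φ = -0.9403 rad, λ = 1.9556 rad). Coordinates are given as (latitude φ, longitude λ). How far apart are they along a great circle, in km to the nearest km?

With latitudes φ₁ = -33.117°, φ₂ = -53.875° and longitude difference Δλ = -114.321°:
Haversine: a = sin²(Δφ/2) + cos φ₁ cos φ₂ sin²(Δλ/2) = 0.0325 + (0.8376)(0.5895)(0.7059) = 0.38103.
Central angle c = 2·arcsin(√a) = 1.33055 rad.
Distance = R·c = 6371 × 1.3306 ≈ 8477 km.

8477 km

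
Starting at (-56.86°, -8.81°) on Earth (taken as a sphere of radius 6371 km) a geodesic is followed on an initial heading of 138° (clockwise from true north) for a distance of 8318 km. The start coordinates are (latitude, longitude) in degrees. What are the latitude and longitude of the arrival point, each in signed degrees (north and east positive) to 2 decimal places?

Angular distance δ = d/R = 8318/6371 = 1.30560 rad; initial bearing θ = 2.4086 rad.
sin φ₂ = sin φ₁ cos δ + cos φ₁ sin δ cos θ = (-0.8373)(0.2621) + (0.5467)(0.9650)(-0.7431) = -0.6115, so φ₂ = -37.70°.
Δλ = atan2(sin θ sin δ cos φ₁, cos δ − sin φ₁ sin φ₂) = atan2(0.3530, -0.2500) = 125.301°.
λ₂ = -8.810° + 125.301° = 116.49°.

-37.70°, 116.49°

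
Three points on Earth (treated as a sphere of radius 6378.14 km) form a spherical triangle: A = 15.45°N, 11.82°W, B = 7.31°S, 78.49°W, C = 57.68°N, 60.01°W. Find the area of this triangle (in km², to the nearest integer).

Side lengths (central angles): a = 1.1643, b = 0.9659, c = 1.2189 rad; semiperimeter s = 1.6745.
By l'Huilier's theorem, tan(E/4) = √[tan(s/2) tan((s−a)/2) tan((s−b)/2) tan((s−c)/2)], giving spherical excess E = 0.6250 rad.
Area = E·R² = 0.6250 × (6378.14)² ≈ 25425580 km².

25425580 km²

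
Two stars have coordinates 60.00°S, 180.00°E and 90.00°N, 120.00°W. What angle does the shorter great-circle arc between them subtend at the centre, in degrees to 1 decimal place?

150.0°

With latitudes φ₁ = -60.000°, φ₂ = 90.000° and longitude difference Δλ = 60.000°:
Haversine: a = sin²(Δφ/2) + cos φ₁ cos φ₂ sin²(Δλ/2) = 0.9330 + (0.5000)(0.0000)(0.2500) = 0.93301.
Central angle c = 2·arcsin(√a) = 2.61799 rad.
So the angular separation is 150.0°.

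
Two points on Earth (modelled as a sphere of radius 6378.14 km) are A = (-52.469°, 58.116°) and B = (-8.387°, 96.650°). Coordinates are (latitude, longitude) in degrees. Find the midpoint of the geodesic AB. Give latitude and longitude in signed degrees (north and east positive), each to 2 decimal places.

The central angle between A and B is δ = 0.9433 rad.
With f = 0.5, the slerp weights are sin((1−f)δ)/sin δ = 0.5613 and sin(fδ)/sin δ = 0.5613.
Weighted sum of the unit vectors: (0.5613)·(0.3218,0.5173,-0.7930) + (0.5613)·(-0.1146,0.9826,-0.1459) = (0.1163, 0.8419, -0.5270).
Converting back: φ = atan2(z, √(x²+y²)) = -31.80°, λ = atan2(y, x) = 82.13°.

-31.80°, 82.13°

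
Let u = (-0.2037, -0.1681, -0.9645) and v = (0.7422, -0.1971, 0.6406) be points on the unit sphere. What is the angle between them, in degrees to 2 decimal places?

u·v = -0.7359; |u| = 1.0000, |v| = 1.0000.
cos θ = (u·v)/(|u||v|) = -0.7359, so θ = 137.38°.

137.38°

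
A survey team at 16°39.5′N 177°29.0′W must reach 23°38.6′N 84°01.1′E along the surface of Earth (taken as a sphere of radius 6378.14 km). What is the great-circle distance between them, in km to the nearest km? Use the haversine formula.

In radians: φ₁ = 0.2907, φ₂ = 0.4127, Δλ = -98.498° = -1.7191 rad.
Haversine: a = sin²(Δφ/2) + cos φ₁ cos φ₂ sin²(Δλ/2) = 0.0037 + (0.9580)(0.9161)(0.5739) = 0.50737.
Central angle c = 2·arcsin(√a) = 1.58553 rad.
Distance = R·c = 6378.14 × 1.5855 ≈ 10113 km.

10113 km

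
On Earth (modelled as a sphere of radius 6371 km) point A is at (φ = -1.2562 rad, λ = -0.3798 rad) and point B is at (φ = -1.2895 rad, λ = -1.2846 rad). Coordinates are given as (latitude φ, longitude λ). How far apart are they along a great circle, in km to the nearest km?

In radians: φ₁ = -1.2562, φ₂ = -1.2895, Δλ = -51.841° = -0.9048 rad.
cos c = sin φ₁ sin φ₂ + cos φ₁ cos φ₂ cos Δλ = (-0.9509)(-0.9607) + (0.3094)(0.2776)(0.6178) = 0.96662,
so c = arccos(0.96662) = 0.25911 rad.
Distance = R·c = 6371 × 0.2591 ≈ 1651 km.

1651 km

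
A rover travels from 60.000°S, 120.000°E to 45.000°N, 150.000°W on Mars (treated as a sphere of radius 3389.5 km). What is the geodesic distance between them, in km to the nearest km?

7558 km

With latitudes φ₁ = -60.000°, φ₂ = 45.000° and longitude difference Δλ = 90.000°:
cos c = sin φ₁ sin φ₂ + cos φ₁ cos φ₂ cos Δλ = (-0.8660)(0.7071) + (0.5000)(0.7071)(0.0000) = -0.61237,
so c = arccos(-0.61237) = 2.22985 rad.
Distance = R·c = 3389.5 × 2.2299 ≈ 7558 km.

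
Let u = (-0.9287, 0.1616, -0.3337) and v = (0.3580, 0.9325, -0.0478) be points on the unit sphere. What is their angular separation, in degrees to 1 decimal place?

u·v = -0.1658; |u| = 1.0000, |v| = 1.0000.
cos θ = (u·v)/(|u||v|) = -0.1658, so θ = 99.5°.

99.5°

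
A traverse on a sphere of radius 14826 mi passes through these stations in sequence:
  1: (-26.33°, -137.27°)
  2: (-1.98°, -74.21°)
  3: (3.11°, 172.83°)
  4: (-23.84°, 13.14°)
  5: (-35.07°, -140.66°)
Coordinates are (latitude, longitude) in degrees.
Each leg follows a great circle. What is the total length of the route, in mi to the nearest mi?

115317 mi

Leg 1→2: central angle 1.1361 rad, distance 16843.8 mi.
Leg 2→3: central angle 1.9727 rad, distance 29247.0 mi.
Leg 3→4: central angle 2.6435 rad, distance 39191.9 mi.
Leg 4→5: central angle 2.0258 rad, distance 30034.6 mi.
Total: 16843.8 + 29247.0 + 39191.9 + 30034.6 ≈ 115317 mi.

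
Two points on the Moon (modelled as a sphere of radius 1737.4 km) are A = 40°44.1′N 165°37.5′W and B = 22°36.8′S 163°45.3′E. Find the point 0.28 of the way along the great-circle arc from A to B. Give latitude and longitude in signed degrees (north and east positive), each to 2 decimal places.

23.40°, -176.12°

Central angle δ = 1.2121 rad. Interpolating on the sphere with fraction f = 0.28:
P = [sin((1−f)δ)·A + sin(fδ)·B] / sin δ = 0.8181·A + 0.3555·B in Cartesian coordinates,
giving P = (-0.9156, -0.0621, 0.3972), i.e. latitude 23.40°, longitude -176.12°.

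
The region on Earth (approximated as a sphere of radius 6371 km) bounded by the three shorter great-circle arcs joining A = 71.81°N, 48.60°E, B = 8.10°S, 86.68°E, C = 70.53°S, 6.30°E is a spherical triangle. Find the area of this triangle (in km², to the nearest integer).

65419786 km²

Side lengths (central angles): a = 1.3817, b = 2.5300, c = 1.4612 rad; semiperimeter s = 2.6864.
By l'Huilier's theorem, tan(E/4) = √[tan(s/2) tan((s−a)/2) tan((s−b)/2) tan((s−c)/2)], giving spherical excess E = 1.6117 rad.
Area = E·R² = 1.6117 × (6371)² ≈ 65419786 km².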